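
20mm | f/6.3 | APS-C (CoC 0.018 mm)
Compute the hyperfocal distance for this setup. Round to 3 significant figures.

Hyperfocal distance H = f²/(N·c) + f = 20²/(6.3 × 0.018) + 20 = 400/0.1134 + 20 ≈ 3547.3 mm ≈ 3.55 m.

3.55 m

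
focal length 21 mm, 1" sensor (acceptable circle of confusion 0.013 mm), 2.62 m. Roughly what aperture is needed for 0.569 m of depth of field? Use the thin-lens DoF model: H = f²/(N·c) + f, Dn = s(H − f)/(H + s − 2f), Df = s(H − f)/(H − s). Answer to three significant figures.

Write h = H − f = f²/(N·c). The thin-lens limits are Dn = s·h/(h + (s−f)) and Df = s·h/(h − (s−f)), so DoF = Df − Dn = 2·s·(s−f)·h / (h² − (s−f)²).
That is a quadratic in h: DoF·h² − 2·s·(s−f)·h − DoF·(s−f)² = 0 ⇒ h = (s−f)·(s + √(s² + DoF²)) / DoF = 2599 × (2620 + √(2620² + 569²)) / 569 = 2599 × (2620 + 2681.07) / 569 ≈ 24214 mm.
Then N = f²/(c·h) = 21² / (0.013 × 24214) = 441 / 314.78 ≈ 1.40.

f/1.40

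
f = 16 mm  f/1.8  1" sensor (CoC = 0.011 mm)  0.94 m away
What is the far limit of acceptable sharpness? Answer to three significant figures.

Hyperfocal distance H = f²/(N·c) + f = 16²/(1.8 × 0.011) + 16 = 256/0.0198 + 16 ≈ 12945.3 mm ≈ 12.95 m.
Far limit Df = s·(H − f)/(H − s) = 940 × (12945.3 − 16) / (12945.3 − 940) = 940 × 12929.3 / 12005.3 ≈ 1012.3 mm ≈ 1.01 m.

1.01 m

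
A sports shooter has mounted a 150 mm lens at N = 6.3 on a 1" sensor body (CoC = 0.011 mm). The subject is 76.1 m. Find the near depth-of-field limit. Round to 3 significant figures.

Hyperfocal distance H = f²/(N·c) + f = 150²/(6.3 × 0.011) + 150 = 22500/0.0693 + 150 ≈ 324825.3 mm ≈ 324.8 m.
Near limit Dn = s·(H − f)/(H + s − 2f) = 76100 × (324825.3 − 150) / (324825.3 + 76100 − 2 × 150) = 76100 × 324675.3 / 400625.3 ≈ 61673 mm ≈ 61.7 m.

61.7 m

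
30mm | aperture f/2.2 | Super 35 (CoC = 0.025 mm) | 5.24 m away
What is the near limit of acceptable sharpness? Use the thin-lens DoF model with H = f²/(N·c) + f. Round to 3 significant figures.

3.97 m

Hyperfocal distance H = f²/(N·c) + f = 30²/(2.2 × 0.025) + 30 = 900/0.055 + 30 ≈ 16393.6 mm ≈ 16.39 m.
Near limit Dn = s·(H − f)/(H + s − 2f) = 5240 × (16393.6 − 30) / (16393.6 + 5240 − 2 × 30) = 5240 × 16363.6 / 21573.6 ≈ 3974.5 mm ≈ 3.97 m.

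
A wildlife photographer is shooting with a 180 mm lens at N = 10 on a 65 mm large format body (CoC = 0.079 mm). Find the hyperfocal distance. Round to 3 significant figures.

Hyperfocal distance H = f²/(N·c) + f = 180²/(10 × 0.079) + 180 = 32400/0.79 + 180 ≈ 41192.7 mm ≈ 41.2 m.

41.2 m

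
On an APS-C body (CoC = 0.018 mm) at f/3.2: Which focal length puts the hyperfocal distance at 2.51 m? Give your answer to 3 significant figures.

12.0 mm

From H = f²/(N·c) + f, with f ≪ H: f ≈ √(H·N·c) = √(2510 × 3.2 × 0.018) = √144.58 ≈ 12.02 mm.
The +f correction barely moves this — solving exactly, f² + N·c·f − N·c·H = 0 ⇒ f = (−N·c + √((N·c)² + 4·N·c·H))/2 = (−0.0576 + √578.31)/2 ≈ 11.995 mm, so f ≈ 12.0 mm.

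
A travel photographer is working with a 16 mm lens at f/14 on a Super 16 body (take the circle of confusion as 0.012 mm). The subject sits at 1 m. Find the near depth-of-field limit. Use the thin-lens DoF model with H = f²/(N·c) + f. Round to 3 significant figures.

0.608 m

Hyperfocal distance H = f²/(N·c) + f = 16²/(14 × 0.012) + 16 = 256/0.168 + 16 ≈ 1539.8 mm ≈ 1.540 m.
Near limit Dn = s·(H − f)/(H + s − 2f) = 1000 × (1539.8 − 16) / (1539.8 + 1000 − 2 × 16) = 1000 × 1523.8 / 2507.8 ≈ 607.63 mm ≈ 0.608 m.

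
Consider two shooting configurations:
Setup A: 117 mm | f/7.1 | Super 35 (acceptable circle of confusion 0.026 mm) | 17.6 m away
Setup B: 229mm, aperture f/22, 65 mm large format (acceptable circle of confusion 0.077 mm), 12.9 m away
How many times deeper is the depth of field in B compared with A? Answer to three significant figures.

1.44

Setup A: H = 117²/(7.1×0.026) + 117 ≈ 74271.9 mm; DoF = Df − Dn = 23029.5 − 14242.2 ≈ 8787.3 mm.
Setup B: H = 229²/(22×0.077) + 229 ≈ 31185.9 mm; DoF = Df − Dn = 21839 − 9153 ≈ 12686 mm.
Ratio = 12686 / 8787.3 ≈ 1.44.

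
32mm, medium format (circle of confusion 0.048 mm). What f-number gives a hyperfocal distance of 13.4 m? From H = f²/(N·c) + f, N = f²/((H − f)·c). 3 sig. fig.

f/1.60

Rearrange H = f²/(N·c) + f for N: N = f² / ((H − f)·c).
N = 32² / ((13400 − 32) × 0.048) = 1024 / 641.7 ≈ 1.60.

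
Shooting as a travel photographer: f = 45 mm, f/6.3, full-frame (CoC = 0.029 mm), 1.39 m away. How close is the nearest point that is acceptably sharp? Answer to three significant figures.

Hyperfocal distance H = f²/(N·c) + f = 45²/(6.3 × 0.029) + 45 = 2025/0.1827 + 45 ≈ 11128.7 mm ≈ 11.13 m.
Near limit Dn = s·(H − f)/(H + s − 2f) = 1390 × (11128.7 − 45) / (11128.7 + 1390 − 2 × 45) = 1390 × 11083.7 / 12428.7 ≈ 1239.6 mm ≈ 1.24 m.

1.24 m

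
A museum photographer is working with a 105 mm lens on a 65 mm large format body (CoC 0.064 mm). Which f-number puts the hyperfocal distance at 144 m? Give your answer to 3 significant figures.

f/1.20

Rearrange H = f²/(N·c) + f for N: N = f² / ((H − f)·c).
N = 105² / ((144000 − 105) × 0.064) = 11025 / 9209 ≈ 1.20.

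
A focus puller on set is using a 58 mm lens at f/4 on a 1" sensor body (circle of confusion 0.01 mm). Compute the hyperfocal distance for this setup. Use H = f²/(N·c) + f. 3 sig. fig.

Hyperfocal distance H = f²/(N·c) + f = 58²/(4 × 0.01) + 58 = 3364/0.04 + 58 ≈ 84158.0 mm ≈ 84.2 m.

84.2 m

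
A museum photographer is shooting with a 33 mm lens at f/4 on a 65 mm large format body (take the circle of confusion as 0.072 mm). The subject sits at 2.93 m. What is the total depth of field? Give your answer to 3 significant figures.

10.9 m

Hyperfocal distance H = f²/(N·c) + f = 33²/(4 × 0.072) + 33 = 1089/0.288 + 33 ≈ 3814.3 mm ≈ 3.814 m.
Near limit Dn = s·(H − f)/(H + s − 2f) = 2930 × (3814.3 − 33) / (3814.3 + 2930 − 2 × 33) = 2930 × 3781.3 / 6678.2 ≈ 1659 mm.
Far limit Df = s·(H − f)/(H − s) = 2930 × (3814.3 − 33) / (3814.3 − 2930) = 2930 × 3781.3 / 884.3 ≈ 12529 mm.
Depth of field = Df − Dn = 12529 − 1659 ≈ 10870 mm ≈ 10.9 m.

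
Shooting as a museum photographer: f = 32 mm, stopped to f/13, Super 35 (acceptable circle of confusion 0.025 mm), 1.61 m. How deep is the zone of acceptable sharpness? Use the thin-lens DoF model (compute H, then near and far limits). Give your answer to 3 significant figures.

2.15 m

Hyperfocal distance H = f²/(N·c) + f = 32²/(13 × 0.025) + 32 = 1024/0.325 + 32 ≈ 3182.8 mm ≈ 3.183 m.
Near limit Dn = s·(H − f)/(H + s − 2f) = 1610 × (3182.8 − 32) / (3182.8 + 1610 − 2 × 32) = 1610 × 3150.8 / 4728.8 ≈ 1072.7 mm.
Far limit Df = s·(H − f)/(H − s) = 1610 × (3182.8 − 32) / (3182.8 − 1610) = 1610 × 3150.8 / 1572.8 ≈ 3225.4 mm.
Depth of field = Df − Dn = 3225.4 − 1072.7 ≈ 2152.7 mm ≈ 2.15 m.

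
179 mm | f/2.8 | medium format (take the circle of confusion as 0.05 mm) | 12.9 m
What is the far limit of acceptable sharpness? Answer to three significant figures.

13.7 m

Hyperfocal distance H = f²/(N·c) + f = 179²/(2.8 × 0.05) + 179 = 32041/0.14 + 179 ≈ 229043.3 mm ≈ 229.0 m.
Far limit Df = s·(H − f)/(H − s) = 12900 × (229043.3 − 179) / (229043.3 − 12900) = 12900 × 228864.3 / 216143.3 ≈ 13659 mm ≈ 13.7 m.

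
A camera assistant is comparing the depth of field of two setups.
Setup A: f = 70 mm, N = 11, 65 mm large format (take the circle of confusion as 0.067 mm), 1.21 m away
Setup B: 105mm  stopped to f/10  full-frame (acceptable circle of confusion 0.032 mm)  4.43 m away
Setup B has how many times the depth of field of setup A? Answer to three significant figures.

2.64

Setup A: H = 70²/(11×0.067) + 70 ≈ 6718.6 mm; DoF = Df − Dn = 1460.41 − 1032.89 ≈ 427.52 mm.
Setup B: H = 105²/(10×0.032) + 105 ≈ 34558.1 mm; DoF = Df − Dn = 5065.9 − 3935.9 ≈ 1130.0 mm.
Ratio = 1130.0 / 427.52 ≈ 2.64.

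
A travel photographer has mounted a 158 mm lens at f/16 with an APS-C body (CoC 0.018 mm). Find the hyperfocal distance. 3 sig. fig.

Hyperfocal distance H = f²/(N·c) + f = 158²/(16 × 0.018) + 158 = 24964/0.288 + 158 ≈ 86838.6 mm ≈ 86.8 m.

86.8 m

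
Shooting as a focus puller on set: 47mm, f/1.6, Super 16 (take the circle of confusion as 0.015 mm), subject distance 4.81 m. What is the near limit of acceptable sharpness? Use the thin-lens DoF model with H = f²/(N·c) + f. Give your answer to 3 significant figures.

Hyperfocal distance H = f²/(N·c) + f = 47²/(1.6 × 0.015) + 47 = 2209/0.024 + 47 ≈ 92088.7 mm ≈ 92.09 m.
Near limit Dn = s·(H − f)/(H + s − 2f) = 4810 × (92088.7 − 47) / (92088.7 + 4810 − 2 × 47) = 4810 × 92041.7 / 96804.7 ≈ 4573.3 mm ≈ 4.57 m.

4.57 m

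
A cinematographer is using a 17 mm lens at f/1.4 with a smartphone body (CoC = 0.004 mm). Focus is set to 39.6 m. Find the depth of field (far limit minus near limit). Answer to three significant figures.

Hyperfocal distance H = f²/(N·c) + f = 17²/(1.4 × 0.004) + 17 = 289/0.0056 + 17 ≈ 51624.1 mm ≈ 51.62 m.
Near limit Dn = s·(H − f)/(H + s − 2f) = 39600 × (51624.1 − 17) / (51624.1 + 39600 − 2 × 17) = 39600 × 51607.1 / 91190.1 ≈ 22411 mm.
Far limit Df = s·(H − f)/(H − s) = 39600 × (51624.1 − 17) / (51624.1 − 39600) = 39600 × 51607.1 / 12024.1 ≈ 169962 mm.
Depth of field = Df − Dn = 169962 − 22411 ≈ 147551 mm ≈ 148 m.

148 m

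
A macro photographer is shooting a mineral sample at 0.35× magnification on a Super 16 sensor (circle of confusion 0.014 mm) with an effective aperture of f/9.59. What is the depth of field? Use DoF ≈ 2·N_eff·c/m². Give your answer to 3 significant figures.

2.19 mm

At magnification m, DoF ≈ 2·N_eff·c/m² = 2 × 9.59 × 0.014 / 0.35² = 0.2685 / 0.1225 ≈ 2.19 mm.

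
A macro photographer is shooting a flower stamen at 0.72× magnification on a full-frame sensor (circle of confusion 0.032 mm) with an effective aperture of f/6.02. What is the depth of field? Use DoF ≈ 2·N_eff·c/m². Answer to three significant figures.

0.743 mm

At magnification m, DoF ≈ 2·N_eff·c/m² = 2 × 6.02 × 0.032 / 0.72² = 0.3853 / 0.5184 ≈ 0.743 mm.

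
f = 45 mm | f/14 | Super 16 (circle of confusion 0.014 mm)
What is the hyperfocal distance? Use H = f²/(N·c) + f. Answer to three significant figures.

Hyperfocal distance H = f²/(N·c) + f = 45²/(14 × 0.014) + 45 = 2025/0.196 + 45 ≈ 10376.6 mm ≈ 10.4 m.

10.4 m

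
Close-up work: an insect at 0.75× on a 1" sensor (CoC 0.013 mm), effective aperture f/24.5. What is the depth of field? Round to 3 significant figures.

At magnification m, DoF ≈ 2·N_eff·c/m² = 2 × 24.5 × 0.013 / 0.75² = 0.637 / 0.5625 ≈ 1.13 mm.

1.13 mm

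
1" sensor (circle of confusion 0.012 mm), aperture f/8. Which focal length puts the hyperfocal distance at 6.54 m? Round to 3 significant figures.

From H = f²/(N·c) + f, with f ≪ H: f ≈ √(H·N·c) = √(6540 × 8 × 0.012) = √627.84 ≈ 25.06 mm.
Exact: f² + N·c·f − N·c·H = 0 ⇒ f = (−N·c + √((N·c)² + 4·N·c·H))/2 = (−0.096 + √2511.4)/2 ≈ 25.009 mm ≈ 25.0 mm.

25.0 mm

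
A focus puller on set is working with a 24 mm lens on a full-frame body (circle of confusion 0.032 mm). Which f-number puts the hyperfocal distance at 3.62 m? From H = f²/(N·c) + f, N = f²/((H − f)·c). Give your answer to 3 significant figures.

Rearrange H = f²/(N·c) + f for N: N = f² / ((H − f)·c).
N = 24² / ((3620 − 24) × 0.032) = 576 / 115.1 ≈ 5.01.

f/5.01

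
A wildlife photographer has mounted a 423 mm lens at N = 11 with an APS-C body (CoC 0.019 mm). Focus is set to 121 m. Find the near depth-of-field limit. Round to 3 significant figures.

106 m

Hyperfocal distance H = f²/(N·c) + f = 423²/(11 × 0.019) + 423 = 178929/0.209 + 423 ≈ 856542.6 mm ≈ 856.5 m.
Near limit Dn = s·(H − f)/(H + s − 2f) = 121000 × (856542.6 − 423) / (856542.6 + 121000 − 2 × 423) = 121000 × 856119.6 / 976696.6 ≈ 106062 mm ≈ 106 m.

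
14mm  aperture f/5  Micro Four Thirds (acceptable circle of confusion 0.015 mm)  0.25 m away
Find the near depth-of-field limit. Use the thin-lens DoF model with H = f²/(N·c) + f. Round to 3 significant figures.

Hyperfocal distance H = f²/(N·c) + f = 14²/(5 × 0.015) + 14 = 196/0.075 + 14 ≈ 2627.3 mm ≈ 2.627 m.
Near limit Dn = s·(H − f)/(H + s − 2f) = 250 × (2627.3 − 14) / (2627.3 + 250 − 2 × 14) = 250 × 2613.3 / 2849.3 ≈ 229.29 mm.

229 mm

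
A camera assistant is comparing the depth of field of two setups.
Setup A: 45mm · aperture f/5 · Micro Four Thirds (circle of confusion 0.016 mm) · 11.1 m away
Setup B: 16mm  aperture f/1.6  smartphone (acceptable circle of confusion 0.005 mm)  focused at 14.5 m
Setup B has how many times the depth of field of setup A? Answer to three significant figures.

Setup A: H = 45²/(5×0.016) + 45 ≈ 25357.5 mm; DoF = Df − Dn = 19707 − 7726 ≈ 11981 mm.
Setup B: H = 16²/(1.6×0.005) + 16 ≈ 32016.0 mm; DoF = Df − Dn = 26490 − 9982 ≈ 16508 mm.
Ratio = 16508 / 11981 ≈ 1.38.

1.38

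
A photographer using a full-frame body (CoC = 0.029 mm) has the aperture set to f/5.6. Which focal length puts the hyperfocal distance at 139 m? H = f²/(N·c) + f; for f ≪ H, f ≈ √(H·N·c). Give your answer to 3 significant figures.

150 mm

From H = f²/(N·c) + f, with f ≪ H: f ≈ √(H·N·c) = √(139000 × 5.6 × 0.029) = √22574 ≈ 150.2 mm.
The +f correction barely moves this — solving exactly, f² + N·c·f − N·c·H = 0 ⇒ f = (−N·c + √((N·c)² + 4·N·c·H))/2 = (−0.1624 + √90294)/2 ≈ 150.16 mm, so f ≈ 150 mm.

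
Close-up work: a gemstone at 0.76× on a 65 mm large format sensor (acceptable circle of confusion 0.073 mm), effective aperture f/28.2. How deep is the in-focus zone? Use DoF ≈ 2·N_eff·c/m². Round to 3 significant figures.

7.13 mm

At magnification m, DoF ≈ 2·N_eff·c/m² = 2 × 28.2 × 0.073 / 0.76² = 4.117 / 0.5776 ≈ 7.13 mm.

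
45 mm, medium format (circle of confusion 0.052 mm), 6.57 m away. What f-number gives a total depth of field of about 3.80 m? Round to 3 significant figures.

Write h = H − f = f²/(N·c). The thin-lens limits are Dn = s·h/(h + (s−f)) and Df = s·h/(h − (s−f)), so DoF = Df − Dn = 2·s·(s−f)·h / (h² − (s−f)²).
That is a quadratic in h: DoF·h² − 2·s·(s−f)·h − DoF·(s−f)² = 0 ⇒ h = (s−f)·(s + √(s² + DoF²)) / DoF = 6525 × (6570 + √(6570² + 3800²)) / 3800 = 6525 × (6570 + 7589.79) / 3800 ≈ 24314 mm.
Then N = f²/(c·h) = 45² / (0.052 × 24314) = 2025 / 1264.3 ≈ 1.60.

f/1.60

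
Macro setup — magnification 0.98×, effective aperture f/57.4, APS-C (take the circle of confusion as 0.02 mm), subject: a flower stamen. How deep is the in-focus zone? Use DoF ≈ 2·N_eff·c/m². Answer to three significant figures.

At magnification m, DoF ≈ 2·N_eff·c/m² = 2 × 57.4 × 0.02 / 0.98² = 2.296 / 0.9604 ≈ 2.39 mm.

2.39 mm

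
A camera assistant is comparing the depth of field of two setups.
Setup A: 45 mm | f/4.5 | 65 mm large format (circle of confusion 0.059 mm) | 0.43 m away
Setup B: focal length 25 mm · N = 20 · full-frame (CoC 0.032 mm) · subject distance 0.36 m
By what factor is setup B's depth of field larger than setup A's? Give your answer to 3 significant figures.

Setup A: H = 45²/(4.5×0.059) + 45 ≈ 7672.1 mm; DoF = Df − Dn = 452.859 − 409.338 ≈ 43.521 mm.
Setup B: H = 25²/(20×0.032) + 25 ≈ 1001.6 mm; DoF = Df − Dn = 547.98 − 268.05 ≈ 279.93 mm.
Ratio = 279.93 / 43.521 ≈ 6.43.

6.43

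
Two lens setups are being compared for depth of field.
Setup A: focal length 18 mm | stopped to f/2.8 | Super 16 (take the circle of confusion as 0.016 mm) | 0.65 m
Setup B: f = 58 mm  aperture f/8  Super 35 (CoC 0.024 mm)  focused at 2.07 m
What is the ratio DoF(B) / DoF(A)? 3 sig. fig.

4.21

Setup A: H = 18²/(2.8×0.016) + 18 ≈ 7250.1 mm; DoF = Df − Dn = 712.24 − 597.76 ≈ 114.48 mm.
Setup B: H = 58²/(8×0.024) + 58 ≈ 17578.8 mm; DoF = Df − Dn = 2338.55 − 1856.78 ≈ 481.77 mm.
Ratio = 481.77 / 114.48 ≈ 4.21.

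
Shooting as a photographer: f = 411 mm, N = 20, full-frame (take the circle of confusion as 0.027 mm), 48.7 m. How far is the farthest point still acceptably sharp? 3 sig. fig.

Hyperfocal distance H = f²/(N·c) + f = 411²/(20 × 0.027) + 411 = 168921/0.54 + 411 ≈ 313227.7 mm ≈ 313.2 m.
Far limit Df = s·(H − f)/(H − s) = 48700 × (313227.7 − 411) / (313227.7 − 48700) = 48700 × 312816.7 / 264527.7 ≈ 57590 mm ≈ 57.6 m.

57.6 m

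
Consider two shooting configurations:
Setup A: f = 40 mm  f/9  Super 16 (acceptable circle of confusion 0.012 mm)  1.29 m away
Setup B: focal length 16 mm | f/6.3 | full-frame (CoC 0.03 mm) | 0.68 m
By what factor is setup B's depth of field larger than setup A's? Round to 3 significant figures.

4.00

Setup A: H = 40²/(9×0.012) + 40 ≈ 14854.8 mm; DoF = Df − Dn = 1408.87 − 1189.63 ≈ 219.24 mm.
Setup B: H = 16²/(6.3×0.03) + 16 ≈ 1370.5 mm; DoF = Df − Dn = 1333.91 − 456.31 ≈ 877.60 mm.
Ratio = 877.60 / 219.24 ≈ 4.00.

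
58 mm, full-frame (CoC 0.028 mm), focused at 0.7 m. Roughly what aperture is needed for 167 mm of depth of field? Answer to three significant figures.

Write h = H − f = f²/(N·c). The thin-lens limits are Dn = s·h/(h + (s−f)) and Df = s·h/(h − (s−f)), so DoF = Df − Dn = 2·s·(s−f)·h / (h² − (s−f)²).
That is a quadratic in h: DoF·h² − 2·s·(s−f)·h − DoF·(s−f)² = 0 ⇒ h = (s−f)·(s + √(s² + DoF²)) / DoF = 642 × (700 + √(700² + 167²)) / 167 = 642 × (700 + 719.645) / 167 ≈ 5457.6 mm.
Then N = f²/(c·h) = 58² / (0.028 × 5457.6) = 3364 / 152.81 ≈ 22.

f/22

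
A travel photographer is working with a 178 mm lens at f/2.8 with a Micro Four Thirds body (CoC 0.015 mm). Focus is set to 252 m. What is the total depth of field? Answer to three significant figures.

189 m

Hyperfocal distance H = f²/(N·c) + f = 178²/(2.8 × 0.015) + 178 = 31684/0.042 + 178 ≈ 754559.0 mm ≈ 754.6 m.
Near limit Dn = s·(H − f)/(H + s − 2f) = 252000 × (754559.0 − 178) / (754559.0 + 252000 − 2 × 178) = 252000 × 754381.0 / 1006203.0 ≈ 188932 mm.
Far limit Df = s·(H − f)/(H − s) = 252000 × (754559.0 − 178) / (754559.0 − 252000) = 252000 × 754381.0 / 502559.0 ≈ 378272 mm.
Depth of field = Df − Dn = 378272 − 188932 ≈ 189340 mm ≈ 189 m.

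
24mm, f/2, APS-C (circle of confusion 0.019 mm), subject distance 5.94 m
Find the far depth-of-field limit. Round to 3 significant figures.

Hyperfocal distance H = f²/(N·c) + f = 24²/(2 × 0.019) + 24 = 576/0.038 + 24 ≈ 15181.9 mm ≈ 15.18 m.
Far limit Df = s·(H − f)/(H − s) = 5940 × (15181.9 − 24) / (15181.9 − 5940) = 5940 × 15157.9 / 9241.9 ≈ 9742.4 mm ≈ 9.74 m.

9.74 m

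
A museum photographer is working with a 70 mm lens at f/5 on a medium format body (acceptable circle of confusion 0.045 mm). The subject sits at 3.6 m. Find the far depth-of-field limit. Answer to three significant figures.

Hyperfocal distance H = f²/(N·c) + f = 70²/(5 × 0.045) + 70 = 4900/0.225 + 70 ≈ 21847.8 mm ≈ 21.85 m.
Far limit Df = s·(H − f)/(H − s) = 3600 × (21847.8 − 70) / (21847.8 − 3600) = 3600 × 21777.8 / 18247.8 ≈ 4296.4 mm ≈ 4.30 m.

4.30 m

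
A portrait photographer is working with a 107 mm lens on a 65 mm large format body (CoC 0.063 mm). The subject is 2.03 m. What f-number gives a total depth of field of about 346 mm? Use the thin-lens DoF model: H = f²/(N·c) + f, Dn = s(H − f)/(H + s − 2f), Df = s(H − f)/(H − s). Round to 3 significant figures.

Write h = H − f = f²/(N·c). The thin-lens limits are Dn = s·h/(h + (s−f)) and Df = s·h/(h − (s−f)), so DoF = Df − Dn = 2·s·(s−f)·h / (h² − (s−f)²).
That is a quadratic in h: DoF·h² − 2·s·(s−f)·h − DoF·(s−f)² = 0 ⇒ h = (s−f)·(s + √(s² + DoF²)) / DoF = 1923 × (2030 + √(2030² + 346²)) / 346 = 1923 × (2030 + 2059.28) / 346 ≈ 22727 mm.
Then N = f²/(c·h) = 107² / (0.063 × 22727) = 11449 / 1431.8 ≈ 8.

f/8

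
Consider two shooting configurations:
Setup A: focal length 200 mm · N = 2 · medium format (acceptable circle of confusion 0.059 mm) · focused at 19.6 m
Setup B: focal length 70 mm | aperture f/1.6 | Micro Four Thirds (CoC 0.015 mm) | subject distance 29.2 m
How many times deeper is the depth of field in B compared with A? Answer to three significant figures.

3.78

Setup A: H = 200²/(2×0.059) + 200 ≈ 339183.1 mm; DoF = Df − Dn = 20789.8 − 18539.0 ≈ 2250.8 mm.
Setup B: H = 70²/(1.6×0.015) + 70 ≈ 204236.7 mm; DoF = Df − Dn = 34059.5 − 25554.0 ≈ 8505.5 mm.
Ratio = 8505.5 / 2250.8 ≈ 3.78.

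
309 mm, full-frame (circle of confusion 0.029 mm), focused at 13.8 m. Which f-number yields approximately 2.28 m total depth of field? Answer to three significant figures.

f/20

Write h = H − f = f²/(N·c). The thin-lens limits are Dn = s·h/(h + (s−f)) and Df = s·h/(h − (s−f)), so DoF = Df − Dn = 2·s·(s−f)·h / (h² − (s−f)²).
That is a quadratic in h: DoF·h² − 2·s·(s−f)·h − DoF·(s−f)² = 0 ⇒ h = (s−f)·(s + √(s² + DoF²)) / DoF = 13491 × (13800 + √(13800² + 2280²)) / 2280 = 13491 × (13800 + 13987.1) / 2280 ≈ 164419 mm.
Then N = f²/(c·h) = 309² / (0.029 × 164419) = 95481 / 4768.2 ≈ 20.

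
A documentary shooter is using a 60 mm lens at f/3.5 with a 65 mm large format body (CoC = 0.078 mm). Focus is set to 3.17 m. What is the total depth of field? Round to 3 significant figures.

Hyperfocal distance H = f²/(N·c) + f = 60²/(3.5 × 0.078) + 60 = 3600/0.273 + 60 ≈ 13246.8 mm ≈ 13.25 m.
Near limit Dn = s·(H − f)/(H + s − 2f) = 3170 × (13246.8 − 60) / (13246.8 + 3170 − 2 × 60) = 3170 × 13186.8 / 16296.8 ≈ 2565.1 mm.
Far limit Df = s·(H − f)/(H − s) = 3170 × (13246.8 − 60) / (13246.8 − 3170) = 3170 × 13186.8 / 10076.8 ≈ 4148.4 mm.
Depth of field = Df − Dn = 4148.4 − 2565.1 ≈ 1583.3 mm ≈ 1.58 m.

1.58 m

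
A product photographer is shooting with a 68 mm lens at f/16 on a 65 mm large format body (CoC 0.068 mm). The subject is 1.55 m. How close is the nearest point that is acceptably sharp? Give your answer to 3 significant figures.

Hyperfocal distance H = f²/(N·c) + f = 68²/(16 × 0.068) + 68 = 4624/1.088 + 68 ≈ 4318.0 mm ≈ 4.318 m.
Near limit Dn = s·(H − f)/(H + s − 2f) = 1550 × (4318.0 − 68) / (4318.0 + 1550 − 2 × 68) = 1550 × 4250.0 / 5732.0 ≈ 1149.2 mm ≈ 1.15 m.

1.15 m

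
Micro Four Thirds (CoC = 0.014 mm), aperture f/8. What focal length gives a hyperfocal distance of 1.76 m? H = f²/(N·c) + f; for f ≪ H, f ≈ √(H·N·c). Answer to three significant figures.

From H = f²/(N·c) + f, with f ≪ H: f ≈ √(H·N·c) = √(1760 × 8 × 0.014) = √197.12 ≈ 14.04 mm.
The +f correction barely moves this — solving exactly, f² + N·c·f − N·c·H = 0 ⇒ f = (−N·c + √((N·c)² + 4·N·c·H))/2 = (−0.112 + √788.49)/2 ≈ 13.984 mm, so f ≈ 14.0 mm.

14.0 mm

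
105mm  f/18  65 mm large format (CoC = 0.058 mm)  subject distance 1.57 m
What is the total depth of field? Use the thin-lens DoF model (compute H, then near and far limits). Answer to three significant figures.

444 mm

Hyperfocal distance H = f²/(N·c) + f = 105²/(18 × 0.058) + 105 = 11025/1.044 + 105 ≈ 10665.3 mm ≈ 10.67 m.
Near limit Dn = s·(H − f)/(H + s − 2f) = 1570 × (10665.3 − 105) / (10665.3 + 1570 − 2 × 105) = 1570 × 10560.3 / 12025.3 ≈ 1378.73 mm.
Far limit Df = s·(H − f)/(H − s) = 1570 × (10665.3 − 105) / (10665.3 − 1570) = 1570 × 10560.3 / 9095.3 ≈ 1822.88 mm.
Depth of field = Df − Dn = 1822.88 − 1378.73 ≈ 444.15 mm.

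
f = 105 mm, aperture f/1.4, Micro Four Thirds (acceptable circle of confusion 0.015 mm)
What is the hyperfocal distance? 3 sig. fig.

525 m

Hyperfocal distance H = f²/(N·c) + f = 105²/(1.4 × 0.015) + 105 = 11025/0.021 + 105 ≈ 525105.0 mm ≈ 525 m.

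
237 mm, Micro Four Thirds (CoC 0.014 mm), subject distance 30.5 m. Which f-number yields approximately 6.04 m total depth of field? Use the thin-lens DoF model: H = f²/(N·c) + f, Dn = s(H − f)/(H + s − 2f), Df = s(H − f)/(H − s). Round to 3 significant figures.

f/13

Write h = H − f = f²/(N·c). The thin-lens limits are Dn = s·h/(h + (s−f)) and Df = s·h/(h − (s−f)), so DoF = Df − Dn = 2·s·(s−f)·h / (h² − (s−f)²).
That is a quadratic in h: DoF·h² − 2·s·(s−f)·h − DoF·(s−f)² = 0 ⇒ h = (s−f)·(s + √(s² + DoF²)) / DoF = 30263 × (30500 + √(30500² + 6040²)) / 6040 = 30263 × (30500 + 31092.3) / 6040 ≈ 308604 mm.
Then N = f²/(c·h) = 237² / (0.014 × 308604) = 56169 / 4320.5 ≈ 13.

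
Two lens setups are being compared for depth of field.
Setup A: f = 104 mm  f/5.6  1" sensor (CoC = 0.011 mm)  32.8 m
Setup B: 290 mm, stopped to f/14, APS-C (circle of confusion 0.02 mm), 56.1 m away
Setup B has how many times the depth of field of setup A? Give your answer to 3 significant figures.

Setup A: H = 104²/(5.6×0.011) + 104 ≈ 175688.4 mm; DoF = Df − Dn = 40305 − 27651 ≈ 12654 mm.
Setup B: H = 290²/(14×0.02) + 290 ≈ 300647.1 mm; DoF = Df − Dn = 68903 − 47309 ≈ 21594 mm.
Ratio = 21594 / 12654 ≈ 1.71.

1.71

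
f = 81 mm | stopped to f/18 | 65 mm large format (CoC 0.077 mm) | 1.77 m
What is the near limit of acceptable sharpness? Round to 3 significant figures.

Hyperfocal distance H = f²/(N·c) + f = 81²/(18 × 0.077) + 81 = 6561/1.386 + 81 ≈ 4814.8 mm ≈ 4.815 m.
Near limit Dn = s·(H − f)/(H + s − 2f) = 1770 × (4814.8 − 81) / (4814.8 + 1770 − 2 × 81) = 1770 × 4733.8 / 6422.8 ≈ 1304.5 mm ≈ 1.30 m.

1.30 m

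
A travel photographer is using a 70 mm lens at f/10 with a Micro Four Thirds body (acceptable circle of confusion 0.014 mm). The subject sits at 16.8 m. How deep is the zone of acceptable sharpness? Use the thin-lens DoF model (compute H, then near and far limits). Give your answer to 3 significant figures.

Hyperfocal distance H = f²/(N·c) + f = 70²/(10 × 0.014) + 70 = 4900/0.14 + 70 ≈ 35070.0 mm ≈ 35.07 m.
Near limit Dn = s·(H − f)/(H + s − 2f) = 16800 × (35070.0 − 70) / (35070.0 + 16800 − 2 × 70) = 16800 × 35000.0 / 51730.0 ≈ 11367 mm.
Far limit Df = s·(H − f)/(H − s) = 16800 × (35070.0 − 70) / (35070.0 − 16800) = 16800 × 35000.0 / 18270.0 ≈ 32184 mm.
Depth of field = Df − Dn = 32184 − 11367 ≈ 20817 mm ≈ 20.8 m.

20.8 m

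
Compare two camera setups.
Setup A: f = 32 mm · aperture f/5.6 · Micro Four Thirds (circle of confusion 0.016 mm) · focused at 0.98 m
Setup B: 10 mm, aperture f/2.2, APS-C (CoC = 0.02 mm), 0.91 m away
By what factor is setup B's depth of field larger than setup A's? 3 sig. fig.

Setup A: H = 32²/(5.6×0.016) + 32 ≈ 11460.6 mm; DoF = Df − Dn = 1068.64 − 904.94 ≈ 163.70 mm.
Setup B: H = 10²/(2.2×0.02) + 10 ≈ 2282.7 mm; DoF = Df − Dn = 1506.62 − 651.86 ≈ 854.76 mm.
Ratio = 854.76 / 163.70 ≈ 5.22.

5.22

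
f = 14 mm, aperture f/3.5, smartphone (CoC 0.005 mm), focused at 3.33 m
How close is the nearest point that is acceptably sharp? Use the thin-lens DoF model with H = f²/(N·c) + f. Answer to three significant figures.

2.57 m

Hyperfocal distance H = f²/(N·c) + f = 14²/(3.5 × 0.005) + 14 = 196/0.0175 + 14 ≈ 11214.0 mm ≈ 11.21 m.
Near limit Dn = s·(H − f)/(H + s − 2f) = 3330 × (11214.0 − 14) / (11214.0 + 3330 − 2 × 14) = 3330 × 11200.0 / 14516.0 ≈ 2569.3 mm ≈ 2.57 m.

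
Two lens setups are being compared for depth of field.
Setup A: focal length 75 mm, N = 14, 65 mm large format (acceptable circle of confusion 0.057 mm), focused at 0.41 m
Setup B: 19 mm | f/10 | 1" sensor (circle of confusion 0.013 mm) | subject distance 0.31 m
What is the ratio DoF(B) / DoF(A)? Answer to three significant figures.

Setup A: H = 75²/(14×0.057) + 75 ≈ 7123.9 mm; DoF = Df − Dn = 430.458 − 391.399 ≈ 39.059 mm.
Setup B: H = 19²/(10×0.013) + 19 ≈ 2795.9 mm; DoF = Df − Dn = 346.288 − 280.596 ≈ 65.692 mm.
Ratio = 65.692 / 39.059 ≈ 1.68.

1.68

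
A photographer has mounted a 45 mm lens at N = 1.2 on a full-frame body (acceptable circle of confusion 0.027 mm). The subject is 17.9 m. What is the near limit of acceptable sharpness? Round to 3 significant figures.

Hyperfocal distance H = f²/(N·c) + f = 45²/(1.2 × 0.027) + 45 = 2025/0.0324 + 45 ≈ 62545.0 mm ≈ 62.55 m.
Near limit Dn = s·(H − f)/(H + s − 2f) = 17900 × (62545.0 − 45) / (62545.0 + 17900 − 2 × 45) = 17900 × 62500.0 / 80355.0 ≈ 13923 mm ≈ 13.9 m.

13.9 m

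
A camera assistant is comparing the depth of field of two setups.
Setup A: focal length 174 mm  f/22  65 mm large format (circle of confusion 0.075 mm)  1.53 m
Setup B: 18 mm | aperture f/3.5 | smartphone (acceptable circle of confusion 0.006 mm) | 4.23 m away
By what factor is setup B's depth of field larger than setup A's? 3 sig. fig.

Setup A: H = 174²/(22×0.075) + 174 ≈ 18523.1 mm; DoF = Df − Dn = 1652.09 − 1424.71 ≈ 227.38 mm.
Setup B: H = 18²/(3.5×0.006) + 18 ≈ 15446.6 mm; DoF = Df − Dn = 5818.4 − 3322.9 ≈ 2495.5 mm.
Ratio = 2495.5 / 227.38 ≈ 11.0.

11.0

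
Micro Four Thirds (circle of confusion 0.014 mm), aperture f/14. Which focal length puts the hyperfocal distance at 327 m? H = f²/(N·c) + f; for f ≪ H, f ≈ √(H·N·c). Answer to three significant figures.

From H = f²/(N·c) + f, with f ≪ H: f ≈ √(H·N·c) = √(327000 × 14 × 0.014) = √64092 ≈ 253.2 mm.
The +f correction barely moves this — solving exactly, f² + N·c·f − N·c·H = 0 ⇒ f = (−N·c + √((N·c)² + 4·N·c·H))/2 = (−0.196 + √256368)/2 ≈ 253.07 mm, so f ≈ 253 mm.

253 mm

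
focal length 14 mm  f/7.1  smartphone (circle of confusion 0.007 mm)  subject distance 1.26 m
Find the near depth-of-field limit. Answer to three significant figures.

Hyperfocal distance H = f²/(N·c) + f = 14²/(7.1 × 0.007) + 14 = 196/0.0497 + 14 ≈ 3957.7 mm ≈ 3.958 m.
Near limit Dn = s·(H − f)/(H + s − 2f) = 1260 × (3957.7 − 14) / (3957.7 + 1260 − 2 × 14) = 1260 × 3943.7 / 5189.7 ≈ 957.48 mm ≈ 0.957 m.

0.957 m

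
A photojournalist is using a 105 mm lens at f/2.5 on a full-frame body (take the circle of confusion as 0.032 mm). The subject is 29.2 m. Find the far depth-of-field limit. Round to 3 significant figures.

Hyperfocal distance H = f²/(N·c) + f = 105²/(2.5 × 0.032) + 105 = 11025/0.08 + 105 ≈ 137917.5 mm ≈ 137.9 m.
Far limit Df = s·(H − f)/(H − s) = 29200 × (137917.5 − 105) / (137917.5 − 29200) = 29200 × 137812.5 / 108717.5 ≈ 37015 mm ≈ 37.0 m.

37.0 m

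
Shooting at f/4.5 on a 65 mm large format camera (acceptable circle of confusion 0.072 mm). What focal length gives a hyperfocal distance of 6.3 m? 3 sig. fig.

45.0 mm

From H = f²/(N·c) + f, with f ≪ H: f ≈ √(H·N·c) = √(6300 × 4.5 × 0.072) = √2041.2 ≈ 45.18 mm.
Exact: f² + N·c·f − N·c·H = 0 ⇒ f = (−N·c + √((N·c)² + 4·N·c·H))/2 = (−0.324 + √8164.9)/2 ≈ 45.018 mm ≈ 45.0 mm.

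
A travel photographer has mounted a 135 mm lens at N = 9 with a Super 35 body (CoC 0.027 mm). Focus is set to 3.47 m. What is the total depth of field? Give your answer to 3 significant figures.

309 mm

Hyperfocal distance H = f²/(N·c) + f = 135²/(9 × 0.027) + 135 = 18225/0.243 + 135 ≈ 75135.0 mm ≈ 75.14 m.
Near limit Dn = s·(H − f)/(H + s − 2f) = 3470 × (75135.0 − 135) / (75135.0 + 3470 − 2 × 135) = 3470 × 75000.0 / 78335.0 ≈ 3322.27 mm.
Far limit Df = s·(H − f)/(H − s) = 3470 × (75135.0 − 135) / (75135.0 − 3470) = 3470 × 75000.0 / 71665.0 ≈ 3631.48 mm.
Depth of field = Df − Dn = 3631.48 − 3322.27 ≈ 309.21 mm.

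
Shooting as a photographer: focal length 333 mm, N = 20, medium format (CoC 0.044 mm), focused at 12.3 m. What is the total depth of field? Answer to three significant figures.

Hyperfocal distance H = f²/(N·c) + f = 333²/(20 × 0.044) + 333 = 110889/0.88 + 333 ≈ 126343.2 mm ≈ 126.3 m.
Near limit Dn = s·(H − f)/(H + s − 2f) = 12300 × (126343.2 − 333) / (126343.2 + 12300 − 2 × 333) = 12300 × 126010.2 / 137977.2 ≈ 11233.2 mm.
Far limit Df = s·(H − f)/(H − s) = 12300 × (126343.2 − 333) / (126343.2 − 12300) = 12300 × 126010.2 / 114043.2 ≈ 13590.7 mm.
Depth of field = Df − Dn = 13590.7 − 11233.2 ≈ 2357.5 mm ≈ 2.36 m.

2.36 m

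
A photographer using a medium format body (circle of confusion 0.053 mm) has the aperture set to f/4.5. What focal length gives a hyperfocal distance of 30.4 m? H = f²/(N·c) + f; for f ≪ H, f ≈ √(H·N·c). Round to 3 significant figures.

85.0 mm

From H = f²/(N·c) + f, with f ≪ H: f ≈ √(H·N·c) = √(30400 × 4.5 × 0.053) = √7250.4 ≈ 85.15 mm.
Exact: f² + N·c·f − N·c·H = 0 ⇒ f = (−N·c + √((N·c)² + 4·N·c·H))/2 = (−0.2385 + √29002)/2 ≈ 85.030 mm ≈ 85.0 mm.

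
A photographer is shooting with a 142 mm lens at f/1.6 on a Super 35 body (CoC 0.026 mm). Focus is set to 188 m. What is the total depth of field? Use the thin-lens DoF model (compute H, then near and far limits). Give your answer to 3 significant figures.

Hyperfocal distance H = f²/(N·c) + f = 142²/(1.6 × 0.026) + 142 = 20164/0.0416 + 142 ≈ 484853.5 mm ≈ 484.9 m.
Near limit Dn = s·(H − f)/(H + s − 2f) = 188000 × (484853.5 − 142) / (484853.5 + 188000 − 2 × 142) = 188000 × 484711.5 / 672569.5 ≈ 135489 mm.
Far limit Df = s·(H − f)/(H − s) = 188000 × (484853.5 − 142) / (484853.5 − 188000) = 188000 × 484711.5 / 296853.5 ≈ 306972 mm.
Depth of field = Df − Dn = 306972 − 135489 ≈ 171483 mm ≈ 171 m.

171 m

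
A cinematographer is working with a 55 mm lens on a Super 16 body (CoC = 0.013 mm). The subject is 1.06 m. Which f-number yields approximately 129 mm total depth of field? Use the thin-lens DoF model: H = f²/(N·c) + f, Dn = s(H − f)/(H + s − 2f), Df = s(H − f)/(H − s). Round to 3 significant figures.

Write h = H − f = f²/(N·c). The thin-lens limits are Dn = s·h/(h + (s−f)) and Df = s·h/(h − (s−f)), so DoF = Df − Dn = 2·s·(s−f)·h / (h² − (s−f)²).
That is a quadratic in h: DoF·h² − 2·s·(s−f)·h − DoF·(s−f)² = 0 ⇒ h = (s−f)·(s + √(s² + DoF²)) / DoF = 1005 × (1060 + √(1060² + 129²)) / 129 = 1005 × (1060 + 1067.82) / 129 ≈ 16577 mm.
Then N = f²/(c·h) = 55² / (0.013 × 16577) = 3025 / 215.50 ≈ 14.

f/14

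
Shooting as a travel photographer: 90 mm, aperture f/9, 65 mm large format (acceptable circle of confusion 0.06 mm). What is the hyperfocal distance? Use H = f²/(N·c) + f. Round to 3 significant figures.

15.1 m

Hyperfocal distance H = f²/(N·c) + f = 90²/(9 × 0.06) + 90 = 8100/0.54 + 90 ≈ 15090.0 mm ≈ 15.1 m.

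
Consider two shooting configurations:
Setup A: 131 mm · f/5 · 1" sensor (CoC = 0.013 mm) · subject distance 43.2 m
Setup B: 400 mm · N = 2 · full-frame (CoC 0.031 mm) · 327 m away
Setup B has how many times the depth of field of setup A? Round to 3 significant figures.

5.81

Setup A: H = 131²/(5×0.013) + 131 ≈ 264146.4 mm; DoF = Df − Dn = 51621 − 37141 ≈ 14480 mm.
Setup B: H = 400²/(2×0.031) + 400 ≈ 2581045.2 mm; DoF = Df − Dn = 374381 − 290265 ≈ 84116 mm.
Ratio = 84116 / 14480 ≈ 5.81.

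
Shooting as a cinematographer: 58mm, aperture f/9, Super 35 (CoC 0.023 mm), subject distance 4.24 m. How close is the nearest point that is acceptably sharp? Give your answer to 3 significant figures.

3.37 m

Hyperfocal distance H = f²/(N·c) + f = 58²/(9 × 0.023) + 58 = 3364/0.207 + 58 ≈ 16309.2 mm ≈ 16.31 m.
Near limit Dn = s·(H − f)/(H + s − 2f) = 4240 × (16309.2 − 58) / (16309.2 + 4240 − 2 × 58) = 4240 × 16251.2 / 20433.2 ≈ 3372.2 mm ≈ 3.37 m.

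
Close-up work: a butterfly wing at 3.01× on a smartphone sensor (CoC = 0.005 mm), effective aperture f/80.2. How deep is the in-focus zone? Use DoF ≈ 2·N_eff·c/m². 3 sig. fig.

0.0885 mm

At magnification m, DoF ≈ 2·N_eff·c/m² = 2 × 80.2 × 0.005 / 3.01² = 0.802 / 9.06 ≈ 0.0885 mm.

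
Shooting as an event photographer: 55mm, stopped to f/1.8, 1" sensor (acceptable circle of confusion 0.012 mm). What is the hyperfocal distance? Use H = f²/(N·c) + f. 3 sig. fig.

Hyperfocal distance H = f²/(N·c) + f = 55²/(1.8 × 0.012) + 55 = 3025/0.0216 + 55 ≈ 140101.3 mm ≈ 140 m.

140 m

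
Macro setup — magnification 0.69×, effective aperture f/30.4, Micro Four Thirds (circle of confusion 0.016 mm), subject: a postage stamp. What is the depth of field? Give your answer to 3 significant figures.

At magnification m, DoF ≈ 2·N_eff·c/m² = 2 × 30.4 × 0.016 / 0.69² = 0.9728 / 0.4761 ≈ 2.04 mm.

2.04 mm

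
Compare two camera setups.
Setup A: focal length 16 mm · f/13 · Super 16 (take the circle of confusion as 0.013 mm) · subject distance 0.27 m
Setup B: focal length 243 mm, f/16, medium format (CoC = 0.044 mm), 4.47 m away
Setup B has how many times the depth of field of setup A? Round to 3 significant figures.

Setup A: H = 16²/(13×0.013) + 16 ≈ 1530.8 mm; DoF = Df − Dn = 324.394 − 231.228 ≈ 93.166 mm.
Setup B: H = 243²/(16×0.044) + 243 ≈ 84119.4 mm; DoF = Df − Dn = 4707.22 − 4255.54 ≈ 451.68 mm.
Ratio = 451.68 / 93.166 ≈ 4.85.

4.85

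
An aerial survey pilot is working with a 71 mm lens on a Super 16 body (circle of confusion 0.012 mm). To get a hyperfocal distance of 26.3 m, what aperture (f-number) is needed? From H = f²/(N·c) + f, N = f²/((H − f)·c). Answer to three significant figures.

Rearrange H = f²/(N·c) + f for N: N = f² / ((H − f)·c).
N = 71² / ((26300 − 71) × 0.012) = 5041 / 314.7 ≈ 16.

f/16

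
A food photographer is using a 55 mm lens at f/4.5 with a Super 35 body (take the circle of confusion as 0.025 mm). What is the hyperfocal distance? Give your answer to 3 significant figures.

26.9 m

Hyperfocal distance H = f²/(N·c) + f = 55²/(4.5 × 0.025) + 55 = 3025/0.1125 + 55 ≈ 26943.9 mm ≈ 26.9 m.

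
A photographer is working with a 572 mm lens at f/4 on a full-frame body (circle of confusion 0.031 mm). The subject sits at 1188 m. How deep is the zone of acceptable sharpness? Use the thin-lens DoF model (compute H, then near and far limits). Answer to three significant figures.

1340 m

Hyperfocal distance H = f²/(N·c) + f = 572²/(4 × 0.031) + 572 = 327184/0.124 + 572 ≈ 2639152.6 mm ≈ 2639 m.
Near limit Dn = s·(H − f)/(H + s − 2f) = 1188000 × (2639152.6 − 572) / (2639152.6 + 1188000 − 2 × 572) = 1188000 × 2638580.6 / 3826008.6 ≈ 819296 mm.
Far limit Df = s·(H − f)/(H − s) = 1188000 × (2639152.6 − 572) / (2639152.6 − 1188000) = 1188000 × 2638580.6 / 1451152.6 ≈ 2160099 mm.
Depth of field = Df − Dn = 2160099 − 819296 ≈ 1340803 mm ≈ 1340 m.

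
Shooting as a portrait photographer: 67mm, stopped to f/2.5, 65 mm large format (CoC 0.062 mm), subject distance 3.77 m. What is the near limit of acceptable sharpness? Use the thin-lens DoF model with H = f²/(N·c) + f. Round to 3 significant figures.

3.34 m

Hyperfocal distance H = f²/(N·c) + f = 67²/(2.5 × 0.062) + 67 = 4489/0.155 + 67 ≈ 29028.3 mm ≈ 29.03 m.
Near limit Dn = s·(H − f)/(H + s − 2f) = 3770 × (29028.3 − 67) / (29028.3 + 3770 − 2 × 67) = 3770 × 28961.3 / 32664.3 ≈ 3342.6 mm ≈ 3.34 m.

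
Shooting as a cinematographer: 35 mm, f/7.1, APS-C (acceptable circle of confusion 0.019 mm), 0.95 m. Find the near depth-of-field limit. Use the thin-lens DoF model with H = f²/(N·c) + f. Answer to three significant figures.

Hyperfocal distance H = f²/(N·c) + f = 35²/(7.1 × 0.019) + 35 = 1225/0.1349 + 35 ≈ 9115.8 mm ≈ 9.116 m.
Near limit Dn = s·(H − f)/(H + s − 2f) = 950 × (9115.8 − 35) / (9115.8 + 950 − 2 × 35) = 950 × 9080.8 / 9995.8 ≈ 863.04 mm ≈ 0.863 m.

0.863 m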